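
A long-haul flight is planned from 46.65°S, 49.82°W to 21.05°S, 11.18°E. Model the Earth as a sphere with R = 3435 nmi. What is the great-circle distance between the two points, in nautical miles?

cos σ = sin φ₁ sin φ₂ + cos φ₁ cos φ₂ cos Δλ
      = sin(-46.65°)sin(-21.05°) + cos(-46.65°)cos(-21.05°)cos(61.00°) = 0.5718
σ = 55.126° → d = Rσ = 3435·0.96212 = 3305 nmi

3305 nmi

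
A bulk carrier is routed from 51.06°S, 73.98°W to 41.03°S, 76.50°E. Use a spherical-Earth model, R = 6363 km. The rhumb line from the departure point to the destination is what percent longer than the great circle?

Great circle: σ = 1.4726 rad → d_gc = Rσ = 9370.3 km
Rhumb: Δφ = +0.1751, Δλ = +2.6264, Δψ = +0.2532, q = Δφ/Δψ = 0.6913 → d_rh = R√(Δφ²+q²Δλ²) = 11606.1 km
Excess = (11606.1 − 9370.3) / 9370.3 = 2235.8 / 9370.3 = 23.86% ≈ 23.9%

23.9%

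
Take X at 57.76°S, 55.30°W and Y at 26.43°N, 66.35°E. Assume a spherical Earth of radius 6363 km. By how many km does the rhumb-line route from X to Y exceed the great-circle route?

Great circle: cos σ = sin φ₁ sin φ₂ + cos φ₁ cos φ₂ cos Δλ,  σ = 2.2487 rad → d_gc = 14308.3 km
Rhumb line: Δψ = +1.7199, q = Δφ/Δψ = 0.8544, d_rh = R√(Δφ²+q²Δλ²) = 14854.1 km
Excess = 14854.1 − 14308.3 = 545.8 ≈ 546 km

546 km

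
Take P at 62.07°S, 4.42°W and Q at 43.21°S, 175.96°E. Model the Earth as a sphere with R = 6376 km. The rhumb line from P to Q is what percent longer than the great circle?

45.1%

Great circle: σ = 1.3041 rad → d_gc = Rσ = 8315.0 km
Rhumb: Δφ = +0.3292, Δλ = -3.1350, Δψ = +0.5537, q = Δφ/Δψ = 0.5945 → d_rh = R√(Δφ²+q²Δλ²) = 12066.2 km
Excess = (12066.2 − 8315.0) / 8315.0 = 3751.2 / 8315.0 = 45.11% ≈ 45.1%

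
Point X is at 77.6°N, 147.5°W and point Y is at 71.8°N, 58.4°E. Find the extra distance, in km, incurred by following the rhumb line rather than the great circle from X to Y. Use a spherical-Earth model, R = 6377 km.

1198 km

Great circle: cos σ = sin φ₁ sin φ₂ + cos φ₁ cos φ₂ cos Δλ,  σ = 0.5207 rad → d_gc = 3320.4 km
Rhumb line: Δψ = -0.3883, q = Δφ/Δψ = 0.2607, d_rh = R√(Δφ²+q²Δλ²) = 4518.0 km
Excess = 4518.0 − 3320.4 = 1197.6 ≈ 1198 km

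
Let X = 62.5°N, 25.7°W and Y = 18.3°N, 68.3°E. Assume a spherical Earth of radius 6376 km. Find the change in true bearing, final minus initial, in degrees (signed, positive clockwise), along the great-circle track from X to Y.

Initial bearing θ₁ = atan2(sin Δλ cos φ₂, cos φ₁ sin φ₂ − sin φ₁ cos φ₂ cos Δλ) = 77.86°
Final bearing θ₂ = (initial bearing from the destination back to the start) + 180° = 151.61°
Δθ = θ₂ − θ₁ = +73.7°

+73.7°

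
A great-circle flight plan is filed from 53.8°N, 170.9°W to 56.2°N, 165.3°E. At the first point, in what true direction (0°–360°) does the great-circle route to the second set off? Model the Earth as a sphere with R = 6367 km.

θ = atan2( sin Δλ·cos φ₂ ,  cos φ₁ sin φ₂ − sin φ₁ cos φ₂ cos Δλ )
  = atan2(-0.2245, +0.0801) = 289.63°

289.6°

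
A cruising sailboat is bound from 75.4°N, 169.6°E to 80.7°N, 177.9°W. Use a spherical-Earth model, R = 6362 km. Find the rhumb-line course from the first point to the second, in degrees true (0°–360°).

25.7°

Δψ = ln[tan(π/4+φ₂/2)/tan(π/4+φ₁/2)] = +0.4542
Δλ = +0.2182 rad (taken the short way round)
course = atan2(Δλ, Δψ) = 25.65°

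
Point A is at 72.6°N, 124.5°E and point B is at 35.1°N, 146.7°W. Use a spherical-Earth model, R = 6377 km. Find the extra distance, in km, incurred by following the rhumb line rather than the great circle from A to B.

Great circle: cos σ = sin φ₁ sin φ₂ + cos φ₁ cos φ₂ cos Δλ,  σ = 0.9839 rad → d_gc = 6274.0 km
Rhumb line: Δψ = -1.2222, q = Δφ/Δψ = 0.5355, d_rh = R√(Δφ²+q²Δλ²) = 6740.3 km
Excess = 6740.3 − 6274.0 = 466.3 ≈ 466 km

466 km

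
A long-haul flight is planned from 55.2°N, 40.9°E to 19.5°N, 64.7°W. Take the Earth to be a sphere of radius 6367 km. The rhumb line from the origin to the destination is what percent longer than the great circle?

7.1%

Great circle: σ = 1.4410 rad → d_gc = Rσ = 9174.8 km
Rhumb: Δφ = -0.6231, Δλ = -1.8431, Δψ = -0.8132, q = Δφ/Δψ = 0.7662 → d_rh = R√(Δφ²+q²Δλ²) = 9827.3 km
Excess = (9827.3 − 9174.8) / 9174.8 = 652.5 / 9174.8 = 7.11% ≈ 7.1%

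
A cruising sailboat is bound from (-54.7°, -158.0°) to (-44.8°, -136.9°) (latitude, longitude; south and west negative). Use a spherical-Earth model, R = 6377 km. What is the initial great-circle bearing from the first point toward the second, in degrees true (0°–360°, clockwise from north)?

62.5°

θ = atan2( sin Δλ·cos φ₂ ,  cos φ₁ sin φ₂ − sin φ₁ cos φ₂ cos Δλ )
  = atan2(+0.2554, +0.1331) = 62.48°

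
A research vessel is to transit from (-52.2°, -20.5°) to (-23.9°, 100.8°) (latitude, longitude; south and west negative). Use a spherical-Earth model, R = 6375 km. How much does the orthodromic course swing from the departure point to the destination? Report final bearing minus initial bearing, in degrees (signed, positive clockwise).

Initial bearing θ₁ = atan2(sin Δλ cos φ₂, cos φ₁ sin φ₂ − sin φ₁ cos φ₂ cos Δλ) = 128.60°
Final bearing θ₂ = (initial bearing from the destination back to the start) + 180° = 31.60°
Δθ = θ₂ − θ₁ = -97.0°

-97.0°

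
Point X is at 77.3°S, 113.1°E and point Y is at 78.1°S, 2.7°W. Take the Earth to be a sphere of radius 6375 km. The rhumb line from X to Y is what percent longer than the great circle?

18.6%

Great circle: σ = 0.3630 rad → d_gc = Rσ = 2314.1 km
Rhumb: Δφ = -0.0140, Δλ = -2.0211, Δψ = -0.0656, q = Δφ/Δψ = 0.2130 → d_rh = R√(Δφ²+q²Δλ²) = 2745.3 km
Excess = (2745.3 − 2314.1) / 2314.1 = 431.2 / 2314.1 = 18.63% ≈ 18.6%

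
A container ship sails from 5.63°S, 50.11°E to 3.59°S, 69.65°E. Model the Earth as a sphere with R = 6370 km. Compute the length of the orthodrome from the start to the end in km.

2177 km

Haversine: a = sin²(Δφ/2)+cos φ₁ cos φ₂ sin²(Δλ/2) = 0.02892;  σ = 2·atan2(√a,√(1−a))
σ = 19.582° → d = Rσ = 6370·0.34176 = 2177 km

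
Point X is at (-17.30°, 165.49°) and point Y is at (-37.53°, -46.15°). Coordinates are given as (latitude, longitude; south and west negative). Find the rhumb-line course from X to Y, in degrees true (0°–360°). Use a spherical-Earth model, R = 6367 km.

98.8°

Meridional parts: M(φ₁)=-0.3066, M(φ₂)=-0.7076 → ΔM = -0.4010;  Δλ = +2.5894 rad
tan C = Δλ / ΔM = -6.4577 → C = 98.80°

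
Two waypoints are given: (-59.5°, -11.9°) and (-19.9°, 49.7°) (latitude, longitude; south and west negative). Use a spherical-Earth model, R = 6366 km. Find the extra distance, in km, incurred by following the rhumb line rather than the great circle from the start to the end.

148 km

Great circle: cos σ = sin φ₁ sin φ₂ + cos φ₁ cos φ₂ cos Δλ,  σ = 1.0236 rad → d_gc = 6516.5 km
Rhumb line: Δψ = +0.9451, q = Δφ/Δψ = 0.7313, d_rh = R√(Δφ²+q²Δλ²) = 6664.1 km
Excess = 6664.1 − 6516.5 = 147.6 ≈ 148 km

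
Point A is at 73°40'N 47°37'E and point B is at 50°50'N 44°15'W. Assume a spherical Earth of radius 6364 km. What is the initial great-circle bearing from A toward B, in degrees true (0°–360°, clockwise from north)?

N = sin Δλ·cos φ₂ = -0.6312;  D = cos φ₁ sin φ₂ − sin φ₁ cos φ₂ cos Δλ = +0.2378
initial course = atan2(N, D) = 290.64°

290.6°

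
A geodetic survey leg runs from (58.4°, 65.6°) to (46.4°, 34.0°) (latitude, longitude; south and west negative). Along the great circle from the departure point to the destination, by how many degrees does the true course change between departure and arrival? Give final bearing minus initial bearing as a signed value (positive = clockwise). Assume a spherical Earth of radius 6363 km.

At departure: θ₁ = atan2(sin Δλ cos φ₂, cos φ₁ sin φ₂ − sin φ₁ cos φ₂ cos Δλ) = 251.51°
At arrival: θ₂ = atan2(sin Δλ cos φ₁, −cos φ₂ sin φ₁ + sin φ₂ cos φ₁ cos Δλ) = 226.10°
Δθ = θ₂ − θ₁ = -25.4°

-25.4°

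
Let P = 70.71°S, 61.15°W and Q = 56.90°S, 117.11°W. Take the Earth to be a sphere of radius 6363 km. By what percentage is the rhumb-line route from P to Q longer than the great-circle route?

Great circle: σ = 0.4698 rad → d_gc = Rσ = 2989.1 km
Rhumb: Δφ = +0.2410, Δλ = -0.9767, Δψ = +0.5588, q = Δφ/Δψ = 0.4313 → d_rh = R√(Δφ²+q²Δλ²) = 3088.3 km
Excess = (3088.3 − 2989.1) / 2989.1 = 99.2 / 2989.1 = 3.32% ≈ 3.3%

3.3%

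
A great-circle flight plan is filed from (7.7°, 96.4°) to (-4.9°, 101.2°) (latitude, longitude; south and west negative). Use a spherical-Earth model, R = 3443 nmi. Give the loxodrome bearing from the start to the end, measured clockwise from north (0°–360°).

Meridional parts: M(φ₁)=+0.1348, M(φ₂)=-0.0856 → ΔM = -0.2204;  Δλ = +0.0838 rad
tan C = Δλ / ΔM = -0.3801 → C = 159.19°

159.2°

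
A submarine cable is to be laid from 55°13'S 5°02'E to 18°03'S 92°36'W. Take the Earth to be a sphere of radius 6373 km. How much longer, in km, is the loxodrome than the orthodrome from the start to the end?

504 km

Great circle: cos σ = sin φ₁ sin φ₂ + cos φ₁ cos φ₂ cos Δλ,  σ = 1.3873 rad → d_gc = 8841.5 km
Rhumb line: Δψ = +0.8405, q = Δφ/Δψ = 0.7718, d_rh = R√(Δφ²+q²Δλ²) = 9345.7 km
Excess = 9345.7 − 8841.5 = 504.2 ≈ 504 km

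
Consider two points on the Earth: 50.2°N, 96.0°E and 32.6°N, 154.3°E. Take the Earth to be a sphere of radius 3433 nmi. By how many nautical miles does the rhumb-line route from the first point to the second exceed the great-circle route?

56 nmi

Great circle: cos σ = sin φ₁ sin φ₂ + cos φ₁ cos φ₂ cos Δλ,  σ = 0.7992 rad → d_gc = 2743.6 nmi
Rhumb line: Δψ = -0.4137, q = Δφ/Δψ = 0.7425, d_rh = R√(Δφ²+q²Δλ²) = 2799.9 nmi
Excess = 2799.9 − 2743.6 = 56.3 ≈ 56 nmi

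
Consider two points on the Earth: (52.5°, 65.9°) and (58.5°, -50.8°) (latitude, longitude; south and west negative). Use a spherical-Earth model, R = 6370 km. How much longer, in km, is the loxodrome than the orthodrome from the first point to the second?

940 km

Great circle: cos σ = sin φ₁ sin φ₂ + cos φ₁ cos φ₂ cos Δλ,  σ = 1.0080 rad → d_gc = 6421.2 km
Rhumb line: Δψ = +0.1853, q = Δφ/Δψ = 0.5650, d_rh = R√(Δφ²+q²Δλ²) = 7361.5 km
Excess = 7361.5 − 6421.2 = 940.3 ≈ 940 km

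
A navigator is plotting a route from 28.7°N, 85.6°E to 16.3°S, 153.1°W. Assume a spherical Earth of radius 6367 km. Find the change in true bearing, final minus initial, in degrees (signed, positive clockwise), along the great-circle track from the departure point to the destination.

+23.5°

At departure: θ₁ = atan2(sin Δλ cos φ₂, cos φ₁ sin φ₂ − sin φ₁ cos φ₂ cos Δλ) = 90.47°
At arrival: θ₂ = atan2(sin Δλ cos φ₁, −cos φ₂ sin φ₁ + sin φ₂ cos φ₁ cos Δλ) = 113.96°
Δθ = θ₂ − θ₁ = +23.5°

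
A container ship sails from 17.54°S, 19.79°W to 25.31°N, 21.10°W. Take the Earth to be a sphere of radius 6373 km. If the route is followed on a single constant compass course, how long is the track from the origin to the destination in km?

Rhumb course C = atan2(Δλ, Δψ) with Δψ = ln[tan(π/4+φ₂/2)/tan(π/4+φ₁/2)] = +0.7679, Δλ = -0.0229 → C = 358.29°
d = R·|Δφ| / |cos C| = 6373·0.74787 / 0.99956 = 4768 km

4768 km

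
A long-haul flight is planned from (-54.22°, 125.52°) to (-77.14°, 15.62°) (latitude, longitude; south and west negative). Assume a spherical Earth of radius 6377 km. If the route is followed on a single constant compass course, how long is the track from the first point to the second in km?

5304 km

Δψ = ln[tan(π/4+φ₂/2)/tan(π/4+φ₁/2)] = -1.0523;  Δφ = -0.4000 rad,  Δλ = -1.9181 rad
q = Δφ/Δψ = 0.3801
d = R·√(Δφ² + q²Δλ²) = 6377·0.83168 = 5304 km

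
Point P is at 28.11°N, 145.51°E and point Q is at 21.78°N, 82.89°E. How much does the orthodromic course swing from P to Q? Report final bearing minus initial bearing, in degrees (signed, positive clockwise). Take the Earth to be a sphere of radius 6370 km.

-28.8°

At departure: θ₁ = atan2(sin Δλ cos φ₂, cos φ₁ sin φ₂ − sin φ₁ cos φ₂ cos Δλ) = 278.69°
At arrival: θ₂ = atan2(sin Δλ cos φ₁, −cos φ₂ sin φ₁ + sin φ₂ cos φ₁ cos Δλ) = 249.87°
Δθ = θ₂ − θ₁ = -28.8°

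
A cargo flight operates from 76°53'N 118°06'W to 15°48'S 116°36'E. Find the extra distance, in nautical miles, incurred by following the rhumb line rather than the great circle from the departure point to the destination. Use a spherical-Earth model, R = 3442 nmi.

Great circle: cos σ = sin φ₁ sin φ₂ + cos φ₁ cos φ₂ cos Δλ,  σ = 1.9729 rad → d_gc = 6790.7 nmi
Rhumb line: Δψ = -2.4424, q = Δφ/Δψ = 0.6623, d_rh = R√(Δφ²+q²Δλ²) = 7473.6 nmi
Excess = 7473.6 − 6790.7 = 682.9 ≈ 683 nmi

683 nmi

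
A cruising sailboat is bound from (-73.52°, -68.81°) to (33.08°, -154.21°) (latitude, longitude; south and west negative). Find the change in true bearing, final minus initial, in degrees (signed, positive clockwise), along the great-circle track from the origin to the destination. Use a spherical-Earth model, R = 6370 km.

+56.2°

At departure: θ₁ = atan2(sin Δλ cos φ₂, cos φ₁ sin φ₂ − sin φ₁ cos φ₂ cos Δλ) = 284.71°
At arrival: θ₂ = atan2(sin Δλ cos φ₁, −cos φ₂ sin φ₁ + sin φ₂ cos φ₁ cos Δλ) = 340.89°
Δθ = θ₂ − θ₁ = +56.2°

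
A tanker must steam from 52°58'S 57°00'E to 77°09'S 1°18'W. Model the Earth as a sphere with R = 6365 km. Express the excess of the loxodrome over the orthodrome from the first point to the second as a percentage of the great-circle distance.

Great circle: σ = 0.5573 rad → d_gc = Rσ = 3547.3 km
Rhumb: Δφ = -0.4221, Δλ = -1.0175, Δψ = -1.0900, q = Δφ/Δψ = 0.3872 → d_rh = R√(Δφ²+q²Δλ²) = 3675.3 km
Excess = (3675.3 − 3547.3) / 3547.3 = 128.0 / 3547.3 = 3.61% ≈ 3.6%

3.6%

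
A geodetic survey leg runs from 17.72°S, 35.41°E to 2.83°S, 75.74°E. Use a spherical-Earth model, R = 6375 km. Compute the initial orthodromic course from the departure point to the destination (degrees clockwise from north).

74.1°

θ = atan2( sin Δλ·cos φ₂ ,  cos φ₁ sin φ₂ − sin φ₁ cos φ₂ cos Δλ )
  = atan2(+0.6464, +0.1847) = 74.05°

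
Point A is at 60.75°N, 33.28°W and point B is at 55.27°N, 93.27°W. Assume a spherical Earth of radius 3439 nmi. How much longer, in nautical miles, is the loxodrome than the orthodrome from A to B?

65 nmi

Great circle: cos σ = sin φ₁ sin φ₂ + cos φ₁ cos φ₂ cos Δλ,  σ = 0.5428 rad → d_gc = 1866.6 nmi
Rhumb line: Δψ = -0.1810, q = Δφ/Δψ = 0.5285, d_rh = R√(Δφ²+q²Δλ²) = 1931.3 nmi
Excess = 1931.3 − 1866.6 = 64.7 ≈ 65 nmi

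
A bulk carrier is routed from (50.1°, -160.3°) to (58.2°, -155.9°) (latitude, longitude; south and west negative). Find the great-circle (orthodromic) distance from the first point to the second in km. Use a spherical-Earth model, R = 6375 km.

945 km

Haversine: a = sin²(Δφ/2)+cos φ₁ cos φ₂ sin²(Δλ/2) = 0.00549;  σ = 2·atan2(√a,√(1−a))
σ = 8.496° → d = Rσ = 6375·0.14827 = 945 km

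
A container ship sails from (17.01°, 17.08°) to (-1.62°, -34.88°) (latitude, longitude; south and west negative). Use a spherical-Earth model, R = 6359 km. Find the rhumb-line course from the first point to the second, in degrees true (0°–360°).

250.0°

Meridional parts: M(φ₁)=+0.3013, M(φ₂)=-0.0283 → ΔM = -0.3296;  Δλ = -0.9069 rad
tan C = Δλ / ΔM = +2.7513 → C = 250.03°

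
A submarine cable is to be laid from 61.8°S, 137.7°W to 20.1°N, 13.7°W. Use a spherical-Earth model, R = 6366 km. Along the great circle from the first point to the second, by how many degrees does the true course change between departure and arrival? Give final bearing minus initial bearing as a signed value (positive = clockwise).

-83.1°

At departure: θ₁ = atan2(sin Δλ cos φ₂, cos φ₁ sin φ₂ − sin φ₁ cos φ₂ cos Δλ) = 111.10°
At arrival: θ₂ = atan2(sin Δλ cos φ₁, −cos φ₂ sin φ₁ + sin φ₂ cos φ₁ cos Δλ) = 28.00°
Δθ = θ₂ − θ₁ = -83.1°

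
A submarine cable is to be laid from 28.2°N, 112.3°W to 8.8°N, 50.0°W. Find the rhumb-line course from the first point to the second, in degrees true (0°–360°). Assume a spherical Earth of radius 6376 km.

108.3°

Δψ = ln[tan(π/4+φ₂/2)/tan(π/4+φ₁/2)] = -0.3592
Δλ = +1.0873 rad (taken the short way round)
course = atan2(Δλ, Δψ) = 108.28°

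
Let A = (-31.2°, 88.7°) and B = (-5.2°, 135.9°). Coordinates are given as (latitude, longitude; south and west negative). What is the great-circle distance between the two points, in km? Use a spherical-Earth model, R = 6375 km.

5704 km

cos σ = sin φ₁ sin φ₂ + cos φ₁ cos φ₂ cos Δλ
      = sin(-31.20°)sin(-5.20°) + cos(-31.20°)cos(-5.20°)cos(47.20°) = 0.6257
σ = 51.264° → d = Rσ = 6375·0.89473 = 5704 km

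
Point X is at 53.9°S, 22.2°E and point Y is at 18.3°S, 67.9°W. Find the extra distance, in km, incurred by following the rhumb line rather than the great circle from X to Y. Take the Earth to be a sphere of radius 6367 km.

383 km

Great circle: cos σ = sin φ₁ sin φ₂ + cos φ₁ cos φ₂ cos Δλ,  σ = 1.3153 rad → d_gc = 8374.5 km
Rhumb line: Δψ = +0.7962, q = Δφ/Δψ = 0.7803, d_rh = R√(Δφ²+q²Δλ²) = 8757.5 km
Excess = 8757.5 − 8374.5 = 383.0 ≈ 383 km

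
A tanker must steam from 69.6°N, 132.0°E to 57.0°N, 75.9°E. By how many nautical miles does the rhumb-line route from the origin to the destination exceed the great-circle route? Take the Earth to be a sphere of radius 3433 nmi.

53 nmi

Great circle: cos σ = sin φ₁ sin φ₂ + cos φ₁ cos φ₂ cos Δλ,  σ = 0.4691 rad → d_gc = 1610.6 nmi
Rhumb line: Δψ = -0.4985, q = Δφ/Δψ = 0.4411, d_rh = R√(Δφ²+q²Δλ²) = 1663.9 nmi
Excess = 1663.9 − 1610.6 = 53.3 ≈ 53 nmi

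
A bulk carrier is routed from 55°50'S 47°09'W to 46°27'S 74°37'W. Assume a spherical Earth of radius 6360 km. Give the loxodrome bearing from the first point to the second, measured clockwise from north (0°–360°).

Meridional parts: M(φ₁)=-1.1799, M(φ₂)=-0.9176 → ΔM = +0.2622;  Δλ = -0.4794 rad
tan C = Δλ / ΔM = -1.8281 → C = 298.68°

298.7°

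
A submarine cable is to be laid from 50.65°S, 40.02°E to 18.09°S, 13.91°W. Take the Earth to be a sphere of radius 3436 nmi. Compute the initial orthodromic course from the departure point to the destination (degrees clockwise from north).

θ = atan2( sin Δλ·cos φ₂ ,  cos φ₁ sin φ₂ − sin φ₁ cos φ₂ cos Δλ )
  = atan2(-0.7683, +0.2359) = 287.07°

287.1°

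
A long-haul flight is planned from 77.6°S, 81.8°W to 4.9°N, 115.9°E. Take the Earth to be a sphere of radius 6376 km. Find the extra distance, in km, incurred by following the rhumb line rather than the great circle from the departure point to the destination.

2671 km

Great circle: cos σ = sin φ₁ sin φ₂ + cos φ₁ cos φ₂ cos Δλ,  σ = 1.8621 rad → d_gc = 11873.1 km
Rhumb line: Δψ = +2.3054, q = Δφ/Δψ = 0.6246, d_rh = R√(Δφ²+q²Δλ²) = 14544.3 km
Excess = 14544.3 − 11873.1 = 2671.2 ≈ 2671 km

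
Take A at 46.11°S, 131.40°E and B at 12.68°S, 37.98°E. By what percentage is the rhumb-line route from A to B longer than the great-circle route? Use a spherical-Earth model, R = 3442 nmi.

3.6%

Great circle: σ = 1.4527 rad → d_gc = Rσ = 5000.1 nmi
Rhumb: Δφ = +0.5835, Δλ = -1.6305, Δψ = +0.6859, q = Δφ/Δψ = 0.8506 → d_rh = R√(Δφ²+q²Δλ²) = 5179.2 nmi
Excess = (5179.2 − 5000.1) / 5000.1 = 179.1 / 5000.1 = 3.58% ≈ 3.6%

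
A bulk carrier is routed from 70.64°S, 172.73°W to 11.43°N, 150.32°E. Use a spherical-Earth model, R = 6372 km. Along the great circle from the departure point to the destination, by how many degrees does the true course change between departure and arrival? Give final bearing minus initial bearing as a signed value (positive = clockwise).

Initial bearing θ₁ = atan2(sin Δλ cos φ₂, cos φ₁ sin φ₂ − sin φ₁ cos φ₂ cos Δλ) = 323.79°
Final bearing θ₂ = (initial bearing from the destination back to the start) + 180° = 348.47°
Δθ = θ₂ − θ₁ = +24.7°

+24.7°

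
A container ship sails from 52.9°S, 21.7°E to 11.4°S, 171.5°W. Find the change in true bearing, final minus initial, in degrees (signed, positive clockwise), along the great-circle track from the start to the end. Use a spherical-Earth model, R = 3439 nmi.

Initial bearing θ₁ = atan2(sin Δλ cos φ₂, cos φ₁ sin φ₂ − sin φ₁ cos φ₂ cos Δλ) = 165.73°
Final bearing θ₂ = (initial bearing from the destination back to the start) + 180° = 8.72°
Δθ = θ₂ − θ₁ = -157.0°

-157.0°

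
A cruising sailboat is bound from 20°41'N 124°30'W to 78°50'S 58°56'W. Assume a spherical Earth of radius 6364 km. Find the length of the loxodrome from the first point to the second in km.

Δψ = ln[tan(π/4+φ₂/2)/tan(π/4+φ₁/2)] = -2.6944;  Δφ = -1.7369 rad,  Δλ = +1.1444 rad
q = Δφ/Δψ = 0.6446
d = R·√(Δφ² + q²Δλ²) = 6364·1.88706 = 12009 km

12009 km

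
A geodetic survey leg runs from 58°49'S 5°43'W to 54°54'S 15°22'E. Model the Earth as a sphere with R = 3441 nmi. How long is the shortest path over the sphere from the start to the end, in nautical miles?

cos σ = sin φ₁ sin φ₂ + cos φ₁ cos φ₂ cos Δλ
      = sin(-58.82°)sin(-54.90°) + cos(-58.82°)cos(-54.90°)cos(21.08°) = 0.9777
σ = 12.113° → d = Rσ = 3441·0.21142 = 727 nmi

727 nmi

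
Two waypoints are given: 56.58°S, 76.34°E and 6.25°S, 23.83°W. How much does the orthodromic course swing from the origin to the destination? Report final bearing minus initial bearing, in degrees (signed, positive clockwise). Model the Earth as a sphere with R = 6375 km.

+69.1°

At departure: θ₁ = atan2(sin Δλ cos φ₂, cos φ₁ sin φ₂ − sin φ₁ cos φ₂ cos Δλ) = 258.08°
At arrival: θ₂ = atan2(sin Δλ cos φ₁, −cos φ₂ sin φ₁ + sin φ₂ cos φ₁ cos Δλ) = 327.17°
Δθ = θ₂ − θ₁ = +69.1°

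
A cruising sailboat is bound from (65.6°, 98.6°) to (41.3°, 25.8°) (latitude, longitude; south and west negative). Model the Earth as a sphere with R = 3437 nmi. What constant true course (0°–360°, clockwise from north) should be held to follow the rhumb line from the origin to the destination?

Δψ = ln[tan(π/4+φ₂/2)/tan(π/4+φ₁/2)] = -0.7387
Δλ = -1.2706 rad (taken the short way round)
course = atan2(Δλ, Δψ) = 239.83°

239.8°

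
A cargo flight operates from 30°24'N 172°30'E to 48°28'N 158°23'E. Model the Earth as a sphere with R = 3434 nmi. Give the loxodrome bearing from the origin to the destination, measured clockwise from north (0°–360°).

329.1°

Δψ = ln[tan(π/4+φ₂/2)/tan(π/4+φ₁/2)] = +0.4123
Δλ = -0.2464 rad (taken the short way round)
course = atan2(Δλ, Δψ) = 329.14°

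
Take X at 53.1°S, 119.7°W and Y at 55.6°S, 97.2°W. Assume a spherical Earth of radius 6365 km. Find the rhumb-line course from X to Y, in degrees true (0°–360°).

Meridional parts: M(φ₁)=-1.0977, M(φ₂)=-1.1726 → ΔM = -0.0749;  Δλ = +0.3927 rad
tan C = Δλ / ΔM = -5.2435 → C = 100.80°

100.8°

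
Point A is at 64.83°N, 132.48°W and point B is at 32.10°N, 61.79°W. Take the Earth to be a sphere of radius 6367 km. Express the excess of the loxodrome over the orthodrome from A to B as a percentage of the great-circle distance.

Great circle: σ = 0.9272 rad → d_gc = Rσ = 5903.4 km
Rhumb: Δφ = -0.5712, Δλ = +1.2338, Δψ = -0.9074, q = Δφ/Δψ = 0.6296 → d_rh = R√(Δφ²+q²Δλ²) = 6139.0 km
Excess = (6139.0 − 5903.4) / 5903.4 = 235.6 / 5903.4 = 3.99% ≈ 4.0%

4.0%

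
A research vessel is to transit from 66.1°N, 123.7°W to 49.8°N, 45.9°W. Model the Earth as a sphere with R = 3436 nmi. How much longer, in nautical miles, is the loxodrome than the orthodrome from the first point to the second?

Great circle: cos σ = sin φ₁ sin φ₂ + cos φ₁ cos φ₂ cos Δλ,  σ = 0.7173 rad → d_gc = 2464.7 nmi
Rhumb line: Δψ = -0.5476, q = Δφ/Δψ = 0.5195, d_rh = R√(Δφ²+q²Δλ²) = 2613.6 nmi
Excess = 2613.6 − 2464.7 = 148.9 ≈ 149 nmi

149 nmi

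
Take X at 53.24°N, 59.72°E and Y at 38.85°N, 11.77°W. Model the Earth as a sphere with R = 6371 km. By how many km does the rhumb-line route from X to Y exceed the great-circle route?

205 km

Great circle: cos σ = sin φ₁ sin φ₂ + cos φ₁ cos φ₂ cos Δλ,  σ = 0.8625 rad → d_gc = 5495.21 km
Rhumb line: Δψ = -0.3649, q = Δφ/Δψ = 0.6883, d_rh = R√(Δφ²+q²Δλ²) = 5700.69 km
Excess = 5700.69 − 5495.21 = 205.48 ≈ 205 km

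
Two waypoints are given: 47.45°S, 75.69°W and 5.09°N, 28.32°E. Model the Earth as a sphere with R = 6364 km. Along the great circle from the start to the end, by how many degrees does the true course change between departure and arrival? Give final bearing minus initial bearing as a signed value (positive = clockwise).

-54.6°

Initial bearing θ₁ = atan2(sin Δλ cos φ₂, cos φ₁ sin φ₂ − sin φ₁ cos φ₂ cos Δλ) = 96.94°
Final bearing θ₂ = (initial bearing from the destination back to the start) + 180° = 42.37°
Δθ = θ₂ − θ₁ = -54.6°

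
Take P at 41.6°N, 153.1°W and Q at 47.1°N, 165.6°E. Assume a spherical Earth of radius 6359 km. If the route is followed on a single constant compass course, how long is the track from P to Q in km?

3330 km

Rhumb course C = atan2(Δλ, Δψ) with Δψ = ln[tan(π/4+φ₂/2)/tan(π/4+φ₁/2)] = +0.1344, Δλ = -0.7208 → C = 280.56°
d = R·|Δφ| / |cos C| = 6359·0.09599 / 0.18328 = 3330 km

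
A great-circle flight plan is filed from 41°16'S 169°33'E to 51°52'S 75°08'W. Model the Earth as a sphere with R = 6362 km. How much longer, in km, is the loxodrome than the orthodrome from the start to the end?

922 km

Great circle: cos σ = sin φ₁ sin φ₂ + cos φ₁ cos φ₂ cos Δλ,  σ = 1.2447 rad → d_gc = 7918.9 km
Rhumb line: Δψ = -0.2703, q = Δφ/Δψ = 0.6843, d_rh = R√(Δφ²+q²Δλ²) = 8841.2 km
Excess = 8841.2 − 7918.9 = 922.3 ≈ 922 km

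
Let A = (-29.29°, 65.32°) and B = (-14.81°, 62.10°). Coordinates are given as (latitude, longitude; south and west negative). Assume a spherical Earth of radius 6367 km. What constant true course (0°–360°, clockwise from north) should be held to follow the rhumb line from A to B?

Meridional parts: M(φ₁)=-0.5350, M(φ₂)=-0.2614 → ΔM = +0.2736;  Δλ = -0.0562 rad
tan C = Δλ / ΔM = -0.2054 → C = 348.39°

348.4°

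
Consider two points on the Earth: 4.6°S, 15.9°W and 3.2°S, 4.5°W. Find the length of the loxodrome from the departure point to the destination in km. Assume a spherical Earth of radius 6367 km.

Δψ = ln[tan(π/4+φ₂/2)/tan(π/4+φ₁/2)] = +0.0245;  Δφ = +0.0244 rad,  Δλ = +0.1990 rad
q = Δφ/Δψ = 0.9977
d = R·√(Δφ² + q²Δλ²) = 6367·0.20000 = 1273 km

1273 km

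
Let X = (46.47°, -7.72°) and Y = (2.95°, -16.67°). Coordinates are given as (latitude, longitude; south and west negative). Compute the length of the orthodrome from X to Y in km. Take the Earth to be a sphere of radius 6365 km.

cos σ = sin φ₁ sin φ₂ + cos φ₁ cos φ₂ cos Δλ
      = sin(46.47°)sin(2.95°) + cos(46.47°)cos(2.95°)cos(-8.95°) = 0.7168
σ = 44.212° → d = Rσ = 6365·0.77165 = 4912 km

4912 km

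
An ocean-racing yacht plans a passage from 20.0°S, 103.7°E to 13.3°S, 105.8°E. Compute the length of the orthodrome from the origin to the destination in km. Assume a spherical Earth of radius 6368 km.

Haversine: a = sin²(Δφ/2)+cos φ₁ cos φ₂ sin²(Δλ/2) = 0.00372;  σ = 2·atan2(√a,√(1−a))
σ = 6.995° → d = Rσ = 6368·0.12209 = 777 km

777 km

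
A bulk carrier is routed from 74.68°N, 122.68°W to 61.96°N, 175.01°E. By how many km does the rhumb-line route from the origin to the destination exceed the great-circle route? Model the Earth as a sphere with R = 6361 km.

121 km

Great circle: cos σ = sin φ₁ sin φ₂ + cos φ₁ cos φ₂ cos Δλ,  σ = 0.4300 rad → d_gc = 2735.15 km
Rhumb line: Δψ = -0.6187, q = Δφ/Δψ = 0.3588, d_rh = R√(Δφ²+q²Δλ²) = 2855.72 km
Excess = 2855.72 − 2735.15 = 120.57 ≈ 121 km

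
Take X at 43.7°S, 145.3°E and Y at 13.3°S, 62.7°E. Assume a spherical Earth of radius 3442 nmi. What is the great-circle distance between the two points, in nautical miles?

4539 nmi

Haversine: a = sin²(Δφ/2)+cos φ₁ cos φ₂ sin²(Δλ/2) = 0.37522;  σ = 2·atan2(√a,√(1−a))
σ = 75.549° → d = Rσ = 3442·1.31858 = 4539 nmi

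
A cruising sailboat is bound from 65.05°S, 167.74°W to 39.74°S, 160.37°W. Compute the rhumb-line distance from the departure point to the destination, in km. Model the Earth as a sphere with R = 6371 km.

Δψ = ln[tan(π/4+φ₂/2)/tan(π/4+φ₁/2)] = +0.7515;  Δφ = +0.4417 rad,  Δλ = +0.1286 rad
q = Δφ/Δψ = 0.5878
d = R·√(Δφ² + q²Δλ²) = 6371·0.44817 = 2855 km

2855 km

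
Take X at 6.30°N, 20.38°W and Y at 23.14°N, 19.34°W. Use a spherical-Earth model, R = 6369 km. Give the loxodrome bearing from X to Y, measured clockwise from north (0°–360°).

Δψ = ln[tan(π/4+φ₂/2)/tan(π/4+φ₁/2)] = +0.3051
Δλ = +0.0182 rad (taken the short way round)
course = atan2(Δλ, Δψ) = 3.40°

3.4°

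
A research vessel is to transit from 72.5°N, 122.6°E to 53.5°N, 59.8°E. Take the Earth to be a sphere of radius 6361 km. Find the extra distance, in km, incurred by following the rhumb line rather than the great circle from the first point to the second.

Great circle: cos σ = sin φ₁ sin φ₂ + cos φ₁ cos φ₂ cos Δλ,  σ = 0.5578 rad → d_gc = 3548.3 km
Rhumb line: Δψ = -0.7619, q = Δφ/Δψ = 0.4352, d_rh = R√(Δφ²+q²Δλ²) = 3695.6 km
Excess = 3695.6 − 3548.3 = 147.3 ≈ 147 km

147 km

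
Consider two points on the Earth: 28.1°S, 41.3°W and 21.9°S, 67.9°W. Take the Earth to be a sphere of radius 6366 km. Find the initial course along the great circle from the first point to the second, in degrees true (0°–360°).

278.5°

N = sin Δλ·cos φ₂ = -0.4154;  D = cos φ₁ sin φ₂ − sin φ₁ cos φ₂ cos Δλ = +0.0617
initial course = atan2(N, D) = 278.45°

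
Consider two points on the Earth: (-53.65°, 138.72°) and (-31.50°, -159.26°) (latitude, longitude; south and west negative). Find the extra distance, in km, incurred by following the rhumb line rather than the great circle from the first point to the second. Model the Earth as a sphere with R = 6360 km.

134 km

Great circle: cos σ = sin φ₁ sin φ₂ + cos φ₁ cos φ₂ cos Δλ,  σ = 0.8527 rad → d_gc = 5423.4 km
Rhumb line: Δψ = +0.5341, q = Δφ/Δψ = 0.7239, d_rh = R√(Δφ²+q²Δλ²) = 5557.0 km
Excess = 5557.0 − 5423.4 = 133.6 ≈ 134 km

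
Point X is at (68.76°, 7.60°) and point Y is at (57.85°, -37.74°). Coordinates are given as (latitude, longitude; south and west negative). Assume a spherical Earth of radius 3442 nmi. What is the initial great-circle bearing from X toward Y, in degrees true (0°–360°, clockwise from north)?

263.7°

θ = atan2( sin Δλ·cos φ₂ ,  cos φ₁ sin φ₂ − sin φ₁ cos φ₂ cos Δλ )
  = atan2(-0.3785, -0.0419) = 263.68°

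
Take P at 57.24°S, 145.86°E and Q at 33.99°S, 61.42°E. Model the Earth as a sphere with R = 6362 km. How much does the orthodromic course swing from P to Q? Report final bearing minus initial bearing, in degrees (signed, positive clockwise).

Initial bearing θ₁ = atan2(sin Δλ cos φ₂, cos φ₁ sin φ₂ − sin φ₁ cos φ₂ cos Δλ) = 254.11°
Final bearing θ₂ = (initial bearing from the destination back to the start) + 180° = 321.12°
Δθ = θ₂ − θ₁ = +67.0°

+67.0°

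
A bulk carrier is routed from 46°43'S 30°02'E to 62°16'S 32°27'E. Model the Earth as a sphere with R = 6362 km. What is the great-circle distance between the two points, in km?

cos σ = sin φ₁ sin φ₂ + cos φ₁ cos φ₂ cos Δλ
      = sin(-46.72°)sin(-62.27°) + cos(-46.72°)cos(-62.27°)cos(2.42°) = 0.9631
σ = 15.611° → d = Rσ = 6362·0.27246 = 1733 km

1733 km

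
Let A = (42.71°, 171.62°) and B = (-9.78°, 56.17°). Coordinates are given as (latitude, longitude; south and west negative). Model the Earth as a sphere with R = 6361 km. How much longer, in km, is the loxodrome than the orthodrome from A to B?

342 km

Great circle: cos σ = sin φ₁ sin φ₂ + cos φ₁ cos φ₂ cos Δλ,  σ = 2.0113 rad → d_gc = 12793.8 km
Rhumb line: Δψ = -0.9975, q = Δφ/Δψ = 0.9185, d_rh = R√(Δφ²+q²Δλ²) = 13135.5 km
Excess = 13135.5 − 12793.8 = 341.7 ≈ 342 km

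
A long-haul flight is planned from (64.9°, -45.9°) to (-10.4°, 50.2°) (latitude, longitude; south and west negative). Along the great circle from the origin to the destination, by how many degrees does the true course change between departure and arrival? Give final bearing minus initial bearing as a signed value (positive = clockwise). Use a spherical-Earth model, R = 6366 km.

+65.5°

Initial bearing θ₁ = atan2(sin Δλ cos φ₂, cos φ₁ sin φ₂ − sin φ₁ cos φ₂ cos Δλ) = 88.94°
Final bearing θ₂ = (initial bearing from the destination back to the start) + 180° = 154.46°
Δθ = θ₂ − θ₁ = +65.5°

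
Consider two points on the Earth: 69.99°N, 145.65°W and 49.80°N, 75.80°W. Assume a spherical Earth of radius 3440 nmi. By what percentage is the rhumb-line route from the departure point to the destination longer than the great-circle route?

4.9%

Great circle: σ = 0.6538 rad → d_gc = Rσ = 2249.1 nmi
Rhumb: Δφ = -0.3524, Δλ = +1.2191, Δψ = -0.7296, q = Δφ/Δψ = 0.4830 → d_rh = R√(Δφ²+q²Δλ²) = 2360.4 nmi
Excess = (2360.4 − 2249.1) / 2249.1 = 111.3 / 2249.1 = 4.949% ≈ 4.9%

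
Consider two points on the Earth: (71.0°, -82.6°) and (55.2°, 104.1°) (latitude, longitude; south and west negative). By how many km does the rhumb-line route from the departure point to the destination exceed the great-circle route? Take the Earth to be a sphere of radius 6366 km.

Great circle: cos σ = sin φ₁ sin φ₂ + cos φ₁ cos φ₂ cos Δλ,  σ = 0.9374 rad → d_gc = 5967.6 km
Rhumb line: Δψ = -0.6274, q = Δφ/Δψ = 0.4395, d_rh = R√(Δφ²+q²Δλ²) = 8643.6 km
Excess = 8643.6 − 5967.6 = 2676.0 ≈ 2676 km

2676 km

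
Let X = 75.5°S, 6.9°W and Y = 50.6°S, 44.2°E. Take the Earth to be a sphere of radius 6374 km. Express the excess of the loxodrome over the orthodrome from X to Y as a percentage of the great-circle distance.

Great circle: σ = 0.5587 rad → d_gc = Rσ = 3561.5 km
Rhumb: Δφ = +0.4346, Δλ = +0.8919, Δψ = +1.0348, q = Δφ/Δψ = 0.4200 → d_rh = R√(Δφ²+q²Δλ²) = 3656.9 km
Excess = (3656.9 − 3561.5) / 3561.5 = 95.4 / 3561.5 = 2.68% ≈ 2.7%

2.7%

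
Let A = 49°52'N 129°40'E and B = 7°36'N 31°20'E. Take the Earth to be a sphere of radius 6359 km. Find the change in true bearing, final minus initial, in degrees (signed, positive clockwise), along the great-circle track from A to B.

At departure: θ₁ = atan2(sin Δλ cos φ₂, cos φ₁ sin φ₂ − sin φ₁ cos φ₂ cos Δλ) = 281.25°
At arrival: θ₂ = atan2(sin Δλ cos φ₁, −cos φ₂ sin φ₁ + sin φ₂ cos φ₁ cos Δλ) = 219.63°
Δθ = θ₂ − θ₁ = -61.6°

-61.6°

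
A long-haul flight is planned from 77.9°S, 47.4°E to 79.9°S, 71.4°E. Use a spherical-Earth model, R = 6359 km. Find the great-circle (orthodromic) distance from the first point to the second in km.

Haversine: a = sin²(Δφ/2)+cos φ₁ cos φ₂ sin²(Δλ/2) = 0.00189;  σ = 2·atan2(√a,√(1−a))
σ = 4.988° → d = Rσ = 6359·0.08706 = 554 km

554 km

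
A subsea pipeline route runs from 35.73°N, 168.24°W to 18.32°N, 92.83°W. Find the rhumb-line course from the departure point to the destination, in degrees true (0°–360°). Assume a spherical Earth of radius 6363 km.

104.6°

Meridional parts: M(φ₁)=+0.6685, M(φ₂)=+0.3253 → ΔM = -0.3431;  Δλ = +1.3162 rad
tan C = Δλ / ΔM = -3.8358 → C = 104.61°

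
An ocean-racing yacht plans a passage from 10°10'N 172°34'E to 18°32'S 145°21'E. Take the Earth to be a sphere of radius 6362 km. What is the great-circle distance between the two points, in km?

cos σ = sin φ₁ sin φ₂ + cos φ₁ cos φ₂ cos Δλ
      = sin(10.17°)sin(-18.53°) + cos(10.17°)cos(-18.53°)cos(-27.22°) = 0.7738
σ = 39.302° → d = Rσ = 6362·0.68595 = 4364 km

4364 km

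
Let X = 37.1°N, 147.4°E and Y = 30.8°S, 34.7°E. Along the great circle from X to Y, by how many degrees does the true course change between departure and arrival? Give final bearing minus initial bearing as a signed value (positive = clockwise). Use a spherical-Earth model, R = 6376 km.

-11.4°

Initial bearing θ₁ = atan2(sin Δλ cos φ₂, cos φ₁ sin φ₂ − sin φ₁ cos φ₂ cos Δλ) = 255.26°
Final bearing θ₂ = (initial bearing from the destination back to the start) + 180° = 243.90°
Δθ = θ₂ − θ₁ = -11.4°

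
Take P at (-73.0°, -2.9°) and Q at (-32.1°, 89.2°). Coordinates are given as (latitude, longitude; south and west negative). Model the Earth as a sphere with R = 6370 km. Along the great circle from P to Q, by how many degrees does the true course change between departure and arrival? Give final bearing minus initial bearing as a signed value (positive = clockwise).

-82.6°

Initial bearing θ₁ = atan2(sin Δλ cos φ₂, cos φ₁ sin φ₂ − sin φ₁ cos φ₂ cos Δλ) = 102.33°
Final bearing θ₂ = (initial bearing from the destination back to the start) + 180° = 19.70°
Δθ = θ₂ − θ₁ = -82.6°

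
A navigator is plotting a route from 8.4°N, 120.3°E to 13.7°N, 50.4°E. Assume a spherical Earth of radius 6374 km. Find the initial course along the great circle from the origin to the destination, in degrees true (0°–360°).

281.5°

N = sin Δλ·cos φ₂ = -0.9124;  D = cos φ₁ sin φ₂ − sin φ₁ cos φ₂ cos Δλ = +0.1855
initial course = atan2(N, D) = 281.49°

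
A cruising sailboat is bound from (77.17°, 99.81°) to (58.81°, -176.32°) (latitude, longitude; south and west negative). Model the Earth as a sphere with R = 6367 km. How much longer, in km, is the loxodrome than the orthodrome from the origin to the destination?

291 km

Great circle: cos σ = sin φ₁ sin φ₂ + cos φ₁ cos φ₂ cos Δλ,  σ = 0.5617 rad → d_gc = 3576.0 km
Rhumb line: Δψ = -0.9093, q = Δφ/Δψ = 0.3524, d_rh = R√(Δφ²+q²Δλ²) = 3866.7 km
Excess = 3866.7 − 3576.0 = 290.7 ≈ 291 km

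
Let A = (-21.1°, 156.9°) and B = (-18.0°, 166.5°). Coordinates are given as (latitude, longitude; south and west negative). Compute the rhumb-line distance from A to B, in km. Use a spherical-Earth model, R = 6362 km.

1062 km

Rhumb course C = atan2(Δλ, Δψ) with Δψ = ln[tan(π/4+φ₂/2)/tan(π/4+φ₁/2)] = +0.0574, Δλ = +0.1676 → C = 71.08°
d = R·|Δφ| / |cos C| = 6362·0.05411 / 0.32421 = 1062 km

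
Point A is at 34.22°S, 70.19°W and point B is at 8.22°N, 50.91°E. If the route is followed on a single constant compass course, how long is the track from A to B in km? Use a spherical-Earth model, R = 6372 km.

13629 km

Δψ = ln[tan(π/4+φ₂/2)/tan(π/4+φ₁/2)] = +0.7803;  Δφ = +0.7407 rad,  Δλ = +2.1136 rad
q = Δφ/Δψ = 0.9493
d = R·√(Δφ² + q²Δλ²) = 6372·2.13885 = 13629 km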